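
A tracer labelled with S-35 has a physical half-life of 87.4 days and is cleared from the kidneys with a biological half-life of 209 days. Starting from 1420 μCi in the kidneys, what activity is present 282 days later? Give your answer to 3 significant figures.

1/t_eff = 1/t_phys + 1/t_biol = 1/87.4 + 1/209 = 0.016226 per day.
t_eff = 87.4 × 209 / (87.4 + 209) ≈ 61.628 days.
Remaining = 1420 × (1/2)^(282/61.628) = 1420 × (1/2)^4.5758 ≈ 59.543 μCi.

59.5 μCi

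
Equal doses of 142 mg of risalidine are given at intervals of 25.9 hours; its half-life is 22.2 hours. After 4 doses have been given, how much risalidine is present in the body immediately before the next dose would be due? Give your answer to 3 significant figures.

The 4 doses were given 103.6, 77.7, 51.8, 25.9 hours ago.
Total = 142·(1/2)^(103.6/22.2) + 142·(1/2)^(77.7/22.2) + 142·(1/2)^(51.8/22.2) + 142·(1/2)^(25.9/22.2)
      = 5.5909 + 12.551 + 28.176 + 63.254 ≈ 109.57 mg.

110 mg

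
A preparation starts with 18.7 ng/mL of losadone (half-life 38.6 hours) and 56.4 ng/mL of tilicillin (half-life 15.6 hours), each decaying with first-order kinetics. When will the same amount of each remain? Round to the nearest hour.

Set 18.7·(1/2)^(t/38.6) = 56.4·(1/2)^(t/15.6).
Taking log₂: log₂(18.7/56.4) = t·(1/38.6 − 1/15.6).
log₂(0.33156) = -1.5927; 1/38.6 − 1/15.6 = -0.038196.
t = -1.5927 / -0.038196 ≈ 41.697 hours.

42 hours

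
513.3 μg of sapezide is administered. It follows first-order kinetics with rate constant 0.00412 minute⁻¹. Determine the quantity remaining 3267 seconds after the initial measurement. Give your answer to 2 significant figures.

t½ = ln 2 / k = 0.69315 / 0.00412 ≈ 168.24 minutes.
Convert the elapsed time: 3267 seconds = 54.45 minutes.
Number of half-lives: n = 54.45/168.24 ≈ 0.32365.
Remaining = 513.3 × (1/2)^0.32365 = 513.3 × 0.79905 ≈ 410.15 μg.

410 μg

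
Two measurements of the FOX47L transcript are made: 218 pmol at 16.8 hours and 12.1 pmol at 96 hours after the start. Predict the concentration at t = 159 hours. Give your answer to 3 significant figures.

1.21 pmol

Over Δt = 96 − 16.8 = 79.2 hours, the level fell by a factor of 218/12.1 ≈ 18.017.
n = log₂(18.017) ≈ 4.1712 half-lives, so t½ = 79.2/4.1712 ≈ 18.987 hours.
From t = 96 to t = 159: 12.1 × (1/2)^((159−96)/18.987) ≈ 1.2133 pmol.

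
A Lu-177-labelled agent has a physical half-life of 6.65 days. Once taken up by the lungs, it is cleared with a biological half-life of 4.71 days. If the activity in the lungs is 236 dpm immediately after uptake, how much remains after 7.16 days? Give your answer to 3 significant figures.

1/t_eff = 1/t_phys + 1/t_biol = 1/6.65 + 1/4.71 = 0.36269 per day.
t_eff = 6.65 × 4.71 / (6.65 + 4.71) ≈ 2.7572 days.
Remaining = 236 × (1/2)^(7.16/2.7572) = 236 × (1/2)^2.5969 ≈ 39.01 dpm.

39.0 dpm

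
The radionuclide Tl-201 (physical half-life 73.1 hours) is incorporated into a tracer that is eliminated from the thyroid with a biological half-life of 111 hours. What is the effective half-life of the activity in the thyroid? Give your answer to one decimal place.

1/t_eff = 1/t_phys + 1/t_biol = 1/73.1 + 1/111 = 0.022689 per hour.
t_eff = 73.1 × 111 / (73.1 + 111) ≈ 44.074 hours.

44.1 hours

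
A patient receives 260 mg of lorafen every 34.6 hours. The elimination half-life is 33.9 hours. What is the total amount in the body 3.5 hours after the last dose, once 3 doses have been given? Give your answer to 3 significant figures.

The 3 doses were given 72.7, 38.1, 3.5 hours ago.
Total = 260·(1/2)^(72.7/33.9) + 260·(1/2)^(38.1/33.9) + 260·(1/2)^(3.5/33.9)
      = 58.803 + 119.3 + 242.04 ≈ 420.15 mg.

420 mg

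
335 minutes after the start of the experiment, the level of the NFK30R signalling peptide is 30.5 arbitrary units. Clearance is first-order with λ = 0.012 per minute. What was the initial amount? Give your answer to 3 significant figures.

t½ = ln 2 / λ = 0.69315 / 0.012 ≈ 57.762 minutes.
Number of half-lives elapsed: n = 335/57.762 ≈ 5.7996.
A₀ = A × 2^n = 30.5 × 2^5.7996 = 30.5 × 55.701 ≈ 1698.9 arbitrary units.

1700 arbitrary units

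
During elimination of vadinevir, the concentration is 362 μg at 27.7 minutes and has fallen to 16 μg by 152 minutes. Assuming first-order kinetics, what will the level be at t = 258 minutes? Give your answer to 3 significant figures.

Over Δt = 152 − 27.7 = 124.3 minutes, the level fell by a factor of 362/16 ≈ 22.625.
n = log₂(22.625) ≈ 4.4998 half-lives, so t½ = 124.3/4.4998 ≈ 27.623 minutes.
From t = 152 to t = 258: 16 × (1/2)^((258−152)/27.623) ≈ 1.1193 μg.

1.12 μg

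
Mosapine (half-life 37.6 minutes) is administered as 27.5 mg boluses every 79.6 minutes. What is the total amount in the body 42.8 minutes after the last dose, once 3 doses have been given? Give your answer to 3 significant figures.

16.0 mg

The 3 doses were given 202, 122.4, 42.8 minutes ago.
Total = 27.5·(1/2)^(202/37.6) + 27.5·(1/2)^(122.4/37.6) + 27.5·(1/2)^(42.8/37.6)
      = 0.66389 + 2.8799 + 12.493 ≈ 16.037 mg.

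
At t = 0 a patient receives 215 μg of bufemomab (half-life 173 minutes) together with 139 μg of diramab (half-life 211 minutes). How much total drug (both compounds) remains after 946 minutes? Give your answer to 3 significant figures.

bufemomab: 215 × (1/2)^(946/173) = 215 × (1/2)^5.4682 ≈ 4.8567 μg.
diramab: 139 × (1/2)^(946/211) = 139 × (1/2)^4.4834 ≈ 6.214 μg.
Total = 4.8567 + 6.214 ≈ 11.071 μg.

11.1 μg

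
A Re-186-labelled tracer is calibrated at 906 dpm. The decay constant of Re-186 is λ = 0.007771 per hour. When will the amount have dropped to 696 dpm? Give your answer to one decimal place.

33.9 hours

t½ = ln 2 / λ = 0.69315 / 0.007771 ≈ 89.197 hours.
Fraction remaining = 696/906 ≈ 0.76821.
n = log₂(906/696) = ln(1.3017)/ln 2 ≈ 0.38042 half-lives.
t = n × t½ = 0.38042 × 89.197 ≈ 33.933 hours.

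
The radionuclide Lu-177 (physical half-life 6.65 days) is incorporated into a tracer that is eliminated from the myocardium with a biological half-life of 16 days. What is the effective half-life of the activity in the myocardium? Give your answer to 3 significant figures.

4.70 days

1/t_eff = 1/t_phys + 1/t_biol = 1/6.65 + 1/16 = 0.21288 per day.
t_eff = 6.65 × 16 / (6.65 + 16) ≈ 4.6976 days.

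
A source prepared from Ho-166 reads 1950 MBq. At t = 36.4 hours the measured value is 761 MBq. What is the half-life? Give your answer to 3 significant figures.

26.8 hours

A/A₀ = 761/1950 ≈ 0.39026.
n = log₂(2.5624) ≈ 1.3575 half-lives elapsed in 36.4 hours.
t½ = 36.4/1.3575 ≈ 26.814 hours.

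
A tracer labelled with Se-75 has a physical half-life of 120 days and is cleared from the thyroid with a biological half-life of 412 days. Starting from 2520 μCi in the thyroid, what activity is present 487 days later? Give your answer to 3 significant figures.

1/t_eff = 1/t_phys + 1/t_biol = 1/120 + 1/412 = 0.010761 per day.
t_eff = 120 × 412 / (120 + 412) ≈ 92.932 days.
Remaining = 2520 × (1/2)^(487/92.932) = 2520 × (1/2)^5.2404 ≈ 66.664 μCi.

66.7 μCi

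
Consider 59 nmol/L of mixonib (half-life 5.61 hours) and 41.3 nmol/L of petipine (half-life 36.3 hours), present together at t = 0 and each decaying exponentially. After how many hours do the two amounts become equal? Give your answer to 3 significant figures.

3.41 hours

Set 59·(1/2)^(t/5.61) = 41.3·(1/2)^(t/36.3).
Taking log₂: log₂(59/41.3) = t·(1/5.61 − 1/36.3).
log₂(1.4286) = 0.51457; 1/5.61 − 1/36.3 = 0.1507.
t = 0.51457 / 0.1507 ≈ 3.4144 hours.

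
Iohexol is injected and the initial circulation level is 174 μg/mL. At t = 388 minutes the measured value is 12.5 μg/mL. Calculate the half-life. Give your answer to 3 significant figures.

102 minutes

A/A₀ = 12.5/174 ≈ 0.071839.
n = log₂(13.92) ≈ 3.7991 half-lives elapsed in 388 minutes.
t½ = 388/3.7991 ≈ 102.13 minutes.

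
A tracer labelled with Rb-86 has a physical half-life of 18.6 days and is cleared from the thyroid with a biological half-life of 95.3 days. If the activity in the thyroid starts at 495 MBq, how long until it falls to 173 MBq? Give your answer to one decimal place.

1/t_eff = 1/t_phys + 1/t_biol = 1/18.6 + 1/95.3 = 0.064257 per day.
t_eff = 18.6 × 95.3 / (18.6 + 95.3) ≈ 15.563 days.
n = log₂(495/173) ≈ 1.5167; t = 1.5167 × 15.563 ≈ 23.603 days.

23.6 days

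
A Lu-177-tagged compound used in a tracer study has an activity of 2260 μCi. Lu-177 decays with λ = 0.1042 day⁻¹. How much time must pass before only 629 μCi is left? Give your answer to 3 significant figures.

12.3 days

t½ = ln 2 / λ = 0.69315 / 0.1042 ≈ 6.6521 days.
Fraction remaining = 629/2260 ≈ 0.27832.
n = log₂(2260/629) = ln(3.593)/ln 2 ≈ 1.8452 half-lives.
t = n × t½ = 1.8452 × 6.6521 ≈ 12.274 days.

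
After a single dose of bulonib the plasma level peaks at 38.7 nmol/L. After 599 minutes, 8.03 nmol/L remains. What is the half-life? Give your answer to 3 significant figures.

A/A₀ = 8.03/38.7 ≈ 0.20749.
n = log₂(4.8194) ≈ 2.2689 half-lives elapsed in 599 minutes.
t½ = 599/2.2689 ≈ 264.01 minutes.

264 minutes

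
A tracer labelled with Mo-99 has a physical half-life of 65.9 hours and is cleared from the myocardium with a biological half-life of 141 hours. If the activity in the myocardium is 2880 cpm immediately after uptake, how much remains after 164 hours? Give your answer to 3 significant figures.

229 cpm

1/t_eff = 1/t_phys + 1/t_biol = 1/65.9 + 1/141 = 0.022267 per hour.
t_eff = 65.9 × 141 / (65.9 + 141) ≈ 44.91 hours.
Remaining = 2880 × (1/2)^(164/44.91) = 2880 × (1/2)^3.6517 ≈ 229.14 cpm.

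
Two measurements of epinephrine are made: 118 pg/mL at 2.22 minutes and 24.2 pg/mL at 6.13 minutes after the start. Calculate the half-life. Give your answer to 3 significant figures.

Over Δt = 6.13 − 2.22 = 3.91 minutes, the level fell by a factor of 118/24.2 ≈ 4.876.
n = log₂(4.876) ≈ 2.2857 half-lives, so t½ = 3.91/2.2857 ≈ 1.7106 minutes.

1.71 minutes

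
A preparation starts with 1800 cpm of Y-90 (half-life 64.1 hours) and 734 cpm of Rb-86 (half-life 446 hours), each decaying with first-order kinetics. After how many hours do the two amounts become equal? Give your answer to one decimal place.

Set 1800·(1/2)^(t/64.1) = 734·(1/2)^(t/446).
Taking log₂: log₂(1800/734) = t·(1/64.1 − 1/446).
log₂(2.4523) = 1.2941; 1/64.1 − 1/446 = 0.013358.
t = 1.2941 / 0.013358 ≈ 96.878 hours.

96.9 hours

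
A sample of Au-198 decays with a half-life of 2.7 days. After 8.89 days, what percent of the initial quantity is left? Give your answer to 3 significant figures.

n = 8.89/2.7 ≈ 3.2926 half-lives.
Fraction remaining = (1/2)^3.2926 ≈ 0.10205, i.e. 10.205%.

10.2%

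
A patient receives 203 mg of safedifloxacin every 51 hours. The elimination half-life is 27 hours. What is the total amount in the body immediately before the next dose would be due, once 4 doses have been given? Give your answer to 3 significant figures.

74.7 mg

The 4 doses were given 204, 153, 102, 51 hours ago.
Total = 203·(1/2)^(204/27) + 203·(1/2)^(153/27) + 203·(1/2)^(102/27) + 203·(1/2)^(51/27)
      = 1.0791 + 3.9963 + 14.8 + 54.813 ≈ 74.689 mg.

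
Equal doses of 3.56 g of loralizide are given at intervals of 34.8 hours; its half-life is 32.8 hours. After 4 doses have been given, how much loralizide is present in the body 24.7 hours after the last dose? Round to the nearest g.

The 4 doses were given 129.1, 94.3, 59.5, 24.7 hours ago.
Total = 3.56·(1/2)^(129.1/32.8) + 3.56·(1/2)^(94.3/32.8) + 3.56·(1/2)^(59.5/32.8) + 3.56·(1/2)^(24.7/32.8)
      = 0.2326 + 0.48528 + 1.0125 + 2.1123 ≈ 3.8426 g.

4 g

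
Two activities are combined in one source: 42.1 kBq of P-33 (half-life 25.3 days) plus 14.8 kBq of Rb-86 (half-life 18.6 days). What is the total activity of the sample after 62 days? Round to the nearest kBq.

9 kBq

P-33: 42.1 × (1/2)^(62/25.3) = 42.1 × (1/2)^2.4506 ≈ 7.7016 kBq.
Rb-86: 14.8 × (1/2)^(62/18.6) = 14.8 × (1/2)^3.3333 ≈ 1.4683 kBq.
Total = 7.7016 + 1.4683 ≈ 9.1699 kBq.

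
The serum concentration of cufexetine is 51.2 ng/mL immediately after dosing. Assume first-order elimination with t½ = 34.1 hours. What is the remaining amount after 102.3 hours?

6.4 ng/mL

Elapsed time is 3 half-lives (102.3/34.1).
Each half-life halves the amount: 51.2 × (1/2)^3 = 51.2/8 = 6.4 ng/mL.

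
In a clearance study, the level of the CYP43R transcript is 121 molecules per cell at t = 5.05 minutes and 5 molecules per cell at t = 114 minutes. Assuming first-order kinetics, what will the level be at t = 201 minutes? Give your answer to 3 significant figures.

Over Δt = 114 − 5.05 = 108.95 minutes, the level fell by a factor of 121/5 ≈ 24.2.
n = log₂(24.2) ≈ 4.5969 half-lives, so t½ = 108.95/4.5969 ≈ 23.701 minutes.
From t = 114 to t = 201: 5 × (1/2)^((201−114)/23.701) ≈ 0.3926 molecules per cell.

0.393 molecules per cell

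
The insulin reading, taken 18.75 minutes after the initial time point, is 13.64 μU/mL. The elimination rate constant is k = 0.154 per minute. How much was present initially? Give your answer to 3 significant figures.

245 μU/mL

t½ = ln 2 / k = 0.69315 / 0.154 ≈ 4.501 minutes.
Number of half-lives elapsed: n = 18.75/4.501 ≈ 4.1658.
A₀ = A × 2^n = 13.64 × 2^4.1658 = 13.64 × 17.948 ≈ 244.82 μU/mL.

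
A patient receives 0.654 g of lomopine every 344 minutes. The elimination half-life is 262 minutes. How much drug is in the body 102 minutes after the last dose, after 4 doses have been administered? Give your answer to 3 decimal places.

The 4 doses were given 1134, 790, 446, 102 minutes ago.
Total = 0.654·(1/2)^(1134/262) + 0.654·(1/2)^(790/262) + 0.654·(1/2)^(446/262) + 0.654·(1/2)^(102/262)
      = 0.032557 + 0.080889 + 0.20097 + 0.49932 ≈ 0.81374 g.

0.814 g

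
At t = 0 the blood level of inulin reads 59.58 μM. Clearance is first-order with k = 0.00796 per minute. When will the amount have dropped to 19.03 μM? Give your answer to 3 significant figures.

143 minutes

t½ = ln 2 / k = 0.69315 / 0.00796 ≈ 87.079 minutes.
Fraction remaining = 19.03/59.58 ≈ 0.3194.
n = log₂(59.58/19.03) = ln(3.1308)/ln 2 ≈ 1.6466 half-lives.
t = n × t½ = 1.6466 × 87.079 ≈ 143.38 minutes.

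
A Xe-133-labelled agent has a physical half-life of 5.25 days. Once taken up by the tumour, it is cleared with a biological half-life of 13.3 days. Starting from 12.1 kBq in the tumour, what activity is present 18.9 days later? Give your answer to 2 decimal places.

1/t_eff = 1/t_phys + 1/t_biol = 1/5.25 + 1/13.3 = 0.26566 per day.
t_eff = 5.25 × 13.3 / (5.25 + 13.3) ≈ 3.7642 days.
Remaining = 12.1 × (1/2)^(18.9/3.7642) = 12.1 × (1/2)^5.0211 ≈ 0.37265 kBq.

0.37 kBq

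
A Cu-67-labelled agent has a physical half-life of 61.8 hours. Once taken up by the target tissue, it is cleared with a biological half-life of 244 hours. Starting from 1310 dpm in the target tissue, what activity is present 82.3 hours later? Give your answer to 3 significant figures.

1/t_eff = 1/t_phys + 1/t_biol = 1/61.8 + 1/244 = 0.02028 per hour.
t_eff = 61.8 × 244 / (61.8 + 244) ≈ 49.311 hours.
Remaining = 1310 × (1/2)^(82.3/49.311) = 1310 × (1/2)^1.669 ≈ 411.95 dpm.

412 dpm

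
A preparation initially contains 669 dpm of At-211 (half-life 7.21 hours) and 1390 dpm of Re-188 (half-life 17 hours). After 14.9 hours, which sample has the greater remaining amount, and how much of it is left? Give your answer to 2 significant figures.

Re-188, 760 dpm

At-211: 669 × (1/2)^2.0666 ≈ 159.71 dpm.
Re-188: 1390 × (1/2)^0.87647 ≈ 757.13 dpm.
Re-188 has more remaining, at ≈ 757.13 dpm.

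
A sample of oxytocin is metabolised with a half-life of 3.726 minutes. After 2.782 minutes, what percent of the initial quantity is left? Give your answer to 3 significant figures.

n = 2.782/3.726 ≈ 0.74665 half-lives.
Fraction remaining = (1/2)^0.74665 ≈ 0.59599, i.e. 59.599%.

59.6%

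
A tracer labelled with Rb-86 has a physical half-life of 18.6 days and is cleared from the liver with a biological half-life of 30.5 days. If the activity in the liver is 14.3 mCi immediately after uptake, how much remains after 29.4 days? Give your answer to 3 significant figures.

1/t_eff = 1/t_phys + 1/t_biol = 1/18.6 + 1/30.5 = 0.08655 per day.
t_eff = 18.6 × 30.5 / (18.6 + 30.5) ≈ 11.554 days.
Remaining = 14.3 × (1/2)^(29.4/11.554) = 14.3 × (1/2)^2.5446 ≈ 2.451 mCi.

2.45 mCi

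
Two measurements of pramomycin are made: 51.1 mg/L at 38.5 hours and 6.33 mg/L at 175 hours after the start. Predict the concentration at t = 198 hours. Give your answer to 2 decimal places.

Over Δt = 175 − 38.5 = 136.5 hours, the level fell by a factor of 51.1/6.33 ≈ 8.0727.
n = log₂(8.0727) ≈ 3.013 half-lives, so t½ = 136.5/3.013 ≈ 45.303 hours.
From t = 175 to t = 198: 6.33 × (1/2)^((198−175)/45.303) ≈ 4.4522 mg/L.

4.45 mg/L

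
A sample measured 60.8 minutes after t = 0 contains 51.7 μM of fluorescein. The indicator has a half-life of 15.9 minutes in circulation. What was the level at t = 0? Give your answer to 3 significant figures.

732 μM

Number of half-lives elapsed: n = 60.8/15.9 ≈ 3.8239.
A₀ = A × 2^n = 51.7 × 2^3.8239 = 51.7 × 14.161 ≈ 732.15 μM.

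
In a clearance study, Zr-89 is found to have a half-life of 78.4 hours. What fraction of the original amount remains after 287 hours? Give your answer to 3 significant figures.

0.0791

n = 287/78.4 ≈ 3.6607 half-lives.
Fraction remaining = (1/2)^3.6607 ≈ 0.079071.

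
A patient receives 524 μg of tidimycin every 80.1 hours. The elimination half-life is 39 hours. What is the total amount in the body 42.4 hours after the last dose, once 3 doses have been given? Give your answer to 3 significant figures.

The 3 doses were given 202.6, 122.5, 42.4 hours ago.
Total = 524·(1/2)^(202.6/39) + 524·(1/2)^(122.5/39) + 524·(1/2)^(42.4/39)
      = 14.306 + 59.4 + 246.64 ≈ 320.34 μg.

320 μg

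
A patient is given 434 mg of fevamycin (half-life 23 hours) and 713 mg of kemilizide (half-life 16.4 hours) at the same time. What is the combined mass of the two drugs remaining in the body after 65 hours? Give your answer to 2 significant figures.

fevamycin: 434 × (1/2)^(65/23) = 434 × (1/2)^2.8261 ≈ 61.2 mg.
kemilizide: 713 × (1/2)^(65/16.4) = 713 × (1/2)^3.9634 ≈ 45.707 mg.
Total = 61.2 + 45.707 ≈ 106.91 mg.

110 mg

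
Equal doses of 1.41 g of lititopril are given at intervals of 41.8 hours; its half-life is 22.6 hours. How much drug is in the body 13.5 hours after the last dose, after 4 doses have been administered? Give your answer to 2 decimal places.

The 4 doses were given 138.9, 97.1, 55.3, 13.5 hours ago.
Total = 1.41·(1/2)^(138.9/22.6) + 1.41·(1/2)^(97.1/22.6) + 1.41·(1/2)^(55.3/22.6) + 1.41·(1/2)^(13.5/22.6)
      = 0.019911 + 0.071756 + 0.2586 + 0.93197 ≈ 1.2822 g.

1.28 g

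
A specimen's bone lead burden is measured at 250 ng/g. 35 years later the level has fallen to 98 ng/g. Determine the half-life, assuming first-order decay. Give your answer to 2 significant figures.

26 years

A/A₀ = 98/250 ≈ 0.392.
n = log₂(2.551) ≈ 1.3511 half-lives elapsed in 35 years.
t½ = 35/1.3511 ≈ 25.905 years.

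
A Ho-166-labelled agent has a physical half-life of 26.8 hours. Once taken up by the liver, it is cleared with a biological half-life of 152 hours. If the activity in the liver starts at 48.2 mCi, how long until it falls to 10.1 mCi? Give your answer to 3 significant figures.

51.4 hours

1/t_eff = 1/t_phys + 1/t_biol = 1/26.8 + 1/152 = 0.043892 per hour.
t_eff = 26.8 × 152 / (26.8 + 152) ≈ 22.783 hours.
n = log₂(48.2/10.1) ≈ 2.2547; t = 2.2547 × 22.783 ≈ 51.368 hours.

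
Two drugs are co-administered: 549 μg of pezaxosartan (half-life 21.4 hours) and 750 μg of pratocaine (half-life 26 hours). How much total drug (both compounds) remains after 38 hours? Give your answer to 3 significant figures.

433 μg

pezaxosartan: 549 × (1/2)^(38/21.4) = 549 × (1/2)^1.7757 ≈ 160.34 μg.
pratocaine: 750 × (1/2)^(38/26) = 750 × (1/2)^1.4615 ≈ 272.33 μg.
Total = 160.34 + 272.33 ≈ 432.67 μg.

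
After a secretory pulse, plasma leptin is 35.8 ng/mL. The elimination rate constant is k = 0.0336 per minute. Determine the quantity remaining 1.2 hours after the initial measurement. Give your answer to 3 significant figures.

3.19 ng/mL

t½ = ln 2 / k = 0.69315 / 0.0336 ≈ 20.629 minutes.
Convert the elapsed time: 1.2 hours = 72 minutes.
Number of half-lives: n = 72/20.629 ≈ 3.4902.
Remaining = 35.8 × (1/2)^3.4902 = 35.8 × 0.088993 ≈ 3.1859 ng/mL.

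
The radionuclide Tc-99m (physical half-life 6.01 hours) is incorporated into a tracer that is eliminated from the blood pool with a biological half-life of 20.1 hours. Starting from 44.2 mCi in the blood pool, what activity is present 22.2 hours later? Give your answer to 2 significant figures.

1.6 mCi

1/t_eff = 1/t_phys + 1/t_biol = 1/6.01 + 1/20.1 = 0.21614 per hour.
t_eff = 6.01 × 20.1 / (6.01 + 20.1) ≈ 4.6266 hours.
Remaining = 44.2 × (1/2)^(22.2/4.6266) = 44.2 × (1/2)^4.7983 ≈ 1.5885 mCi.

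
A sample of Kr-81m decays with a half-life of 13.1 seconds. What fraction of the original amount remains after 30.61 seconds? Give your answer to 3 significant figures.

0.198

n = 30.61/13.1 ≈ 2.3366 half-lives.
Fraction remaining = (1/2)^2.3366 ≈ 0.19797.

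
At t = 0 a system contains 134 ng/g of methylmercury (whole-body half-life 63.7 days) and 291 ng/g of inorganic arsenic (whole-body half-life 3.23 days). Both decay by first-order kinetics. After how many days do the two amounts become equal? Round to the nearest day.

Set 134·(1/2)^(t/63.7) = 291·(1/2)^(t/3.23).
Taking log₂: log₂(134/291) = t·(1/63.7 − 1/3.23).
log₂(0.46048) = -1.1188; 1/63.7 − 1/3.23 = -0.2939.
t = -1.1188 / -0.2939 ≈ 3.8067 days.

4 days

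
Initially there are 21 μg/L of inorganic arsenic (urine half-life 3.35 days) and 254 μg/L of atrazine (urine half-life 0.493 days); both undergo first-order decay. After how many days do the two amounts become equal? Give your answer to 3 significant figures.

Set 21·(1/2)^(t/3.35) = 254·(1/2)^(t/0.493).
Taking log₂: log₂(21/254) = t·(1/3.35 − 1/0.493).
log₂(0.082677) = -3.5964; 1/3.35 − 1/0.493 = -1.7299.
t = -3.5964 / -1.7299 ≈ 2.079 days.

2.08 days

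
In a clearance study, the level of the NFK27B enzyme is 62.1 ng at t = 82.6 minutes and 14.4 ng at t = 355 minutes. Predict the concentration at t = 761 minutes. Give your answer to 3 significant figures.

1.63 ng

Over Δt = 355 − 82.6 = 272.4 minutes, the level fell by a factor of 62.1/14.4 ≈ 4.3125.
n = log₂(4.3125) ≈ 2.1085 half-lives, so t½ = 272.4/2.1085 ≈ 129.19 minutes.
From t = 355 to t = 761: 14.4 × (1/2)^((761−355)/129.19) ≈ 1.6305 ng.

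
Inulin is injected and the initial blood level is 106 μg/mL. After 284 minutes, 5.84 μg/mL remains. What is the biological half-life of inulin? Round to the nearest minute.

A/A₀ = 5.84/106 ≈ 0.055094.
n = log₂(18.151) ≈ 4.182 half-lives elapsed in 284 minutes.
t½ = 284/4.182 ≈ 67.911 minutes.

68 minutes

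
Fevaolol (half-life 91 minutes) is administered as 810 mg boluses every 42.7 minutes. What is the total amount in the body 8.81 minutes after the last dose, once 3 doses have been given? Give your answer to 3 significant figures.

1700 mg

The 3 doses were given 94.21, 51.51, 8.81 minutes ago.
Total = 810·(1/2)^(94.21/91) + 810·(1/2)^(51.51/91) + 810·(1/2)^(8.81/91)
      = 395.22 + 547.13 + 757.43 ≈ 1699.8 mg.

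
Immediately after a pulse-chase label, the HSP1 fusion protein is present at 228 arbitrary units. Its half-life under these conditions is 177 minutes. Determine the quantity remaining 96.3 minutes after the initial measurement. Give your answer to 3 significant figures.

Number of half-lives: n = 96.3/177 ≈ 0.54407.
Remaining = 228 × (1/2)^0.54407 = 228 × 0.68583 ≈ 156.37 arbitrary units.

156 arbitrary units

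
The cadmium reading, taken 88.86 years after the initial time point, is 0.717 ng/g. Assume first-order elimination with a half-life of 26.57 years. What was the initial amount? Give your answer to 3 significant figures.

Number of half-lives elapsed: n = 88.86/26.57 ≈ 3.3444.
A₀ = A × 2^n = 0.717 × 2^3.3444 = 0.717 × 10.157 ≈ 7.2824 ng/g.

7.28 ng/g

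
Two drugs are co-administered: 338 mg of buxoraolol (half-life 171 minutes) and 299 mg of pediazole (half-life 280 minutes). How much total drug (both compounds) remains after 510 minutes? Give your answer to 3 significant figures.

127 mg

buxoraolol: 338 × (1/2)^(510/171) = 338 × (1/2)^2.9825 ≈ 42.767 mg.
pediazole: 299 × (1/2)^(510/280) = 299 × (1/2)^1.8214 ≈ 84.599 mg.
Total = 42.767 + 84.599 ≈ 127.37 mg.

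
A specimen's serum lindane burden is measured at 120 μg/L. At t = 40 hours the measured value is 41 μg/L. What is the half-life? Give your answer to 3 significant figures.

25.8 hours

A/A₀ = 41/120 ≈ 0.34167.
n = log₂(2.9268) ≈ 1.5493 half-lives elapsed in 40 hours.
t½ = 40/1.5493 ≈ 25.817 hours.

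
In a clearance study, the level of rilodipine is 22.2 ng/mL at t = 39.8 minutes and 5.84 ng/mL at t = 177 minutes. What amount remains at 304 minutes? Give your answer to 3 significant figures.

1.70 ng/mL

Over Δt = 177 − 39.8 = 137.2 minutes, the level fell by a factor of 22.2/5.84 ≈ 3.8014.
n = log₂(3.8014) ≈ 1.9265 half-lives, so t½ = 137.2/1.9265 ≈ 71.217 minutes.
From t = 177 to t = 304: 5.84 × (1/2)^((304−177)/71.217) ≈ 1.6966 ng/mL.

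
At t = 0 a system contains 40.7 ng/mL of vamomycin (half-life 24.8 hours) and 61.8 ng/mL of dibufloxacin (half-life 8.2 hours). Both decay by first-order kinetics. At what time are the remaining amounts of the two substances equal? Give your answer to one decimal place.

7.4 hours

Set 40.7·(1/2)^(t/24.8) = 61.8·(1/2)^(t/8.2).
Taking log₂: log₂(40.7/61.8) = t·(1/24.8 − 1/8.2).
log₂(0.65858) = -0.60258; 1/24.8 − 1/8.2 = -0.081629.
t = -0.60258 / -0.081629 ≈ 7.3819 hours.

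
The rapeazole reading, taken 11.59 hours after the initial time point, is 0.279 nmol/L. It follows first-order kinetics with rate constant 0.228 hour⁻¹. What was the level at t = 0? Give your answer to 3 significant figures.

t½ = ln 2 / k = 0.69315 / 0.228 ≈ 3.0401 hours.
Number of half-lives elapsed: n = 11.59/3.0401 ≈ 3.8124.
A₀ = A × 2^n = 0.279 × 2^3.8124 = 0.279 × 14.049 ≈ 3.9195 nmol/L.

3.92 nmol/L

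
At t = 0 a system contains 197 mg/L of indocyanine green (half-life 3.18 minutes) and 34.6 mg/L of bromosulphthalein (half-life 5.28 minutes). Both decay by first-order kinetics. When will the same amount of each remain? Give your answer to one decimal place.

20.1 minutes

Set 197·(1/2)^(t/3.18) = 34.6·(1/2)^(t/5.28).
Taking log₂: log₂(197/34.6) = t·(1/3.18 − 1/5.28).
log₂(5.6936) = 2.5094; 1/3.18 − 1/5.28 = 0.12507.
t = 2.5094 / 0.12507 ≈ 20.063 minutes.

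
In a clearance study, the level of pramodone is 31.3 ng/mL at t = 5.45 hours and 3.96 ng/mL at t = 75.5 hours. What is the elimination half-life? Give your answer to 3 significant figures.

23.5 hours

Over Δt = 75.5 − 5.45 = 70.05 hours, the level fell by a factor of 31.3/3.96 ≈ 7.904.
n = log₂(7.904) ≈ 2.9826 half-lives, so t½ = 70.05/2.9826 ≈ 23.486 hours.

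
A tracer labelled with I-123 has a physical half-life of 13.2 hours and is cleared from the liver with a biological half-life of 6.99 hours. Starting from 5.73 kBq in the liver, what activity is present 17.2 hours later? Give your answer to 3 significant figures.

0.422 kBq

1/t_eff = 1/t_phys + 1/t_biol = 1/13.2 + 1/6.99 = 0.21882 per hour.
t_eff = 13.2 × 6.99 / (13.2 + 6.99) ≈ 4.57 hours.
Remaining = 5.73 × (1/2)^(17.2/4.57) = 5.73 × (1/2)^3.7637 ≈ 0.42186 kBq.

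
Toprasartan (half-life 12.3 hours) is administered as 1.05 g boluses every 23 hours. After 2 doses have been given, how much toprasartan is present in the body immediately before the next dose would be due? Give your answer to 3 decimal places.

The 2 doses were given 46, 23 hours ago.
Total = 1.05·(1/2)^(46/12.3) + 1.05·(1/2)^(23/12.3)
      = 0.078593 + 0.28727 ≈ 0.36586 g.

0.366 g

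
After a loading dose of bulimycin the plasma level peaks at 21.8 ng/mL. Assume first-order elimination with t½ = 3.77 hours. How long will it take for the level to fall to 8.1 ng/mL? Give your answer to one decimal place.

Fraction remaining = 8.1/21.8 ≈ 0.37156.
n = log₂(21.8/8.1) = ln(2.6914)/ln 2 ≈ 1.4283 half-lives.
t = n × t½ = 1.4283 × 3.77 ≈ 5.3848 hours.

5.4 hours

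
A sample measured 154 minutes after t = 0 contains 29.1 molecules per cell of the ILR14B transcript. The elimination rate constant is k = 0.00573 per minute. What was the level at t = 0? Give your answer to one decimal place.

70.3 molecules per cell

t½ = ln 2 / k = 0.69315 / 0.00573 ≈ 120.97 minutes.
Number of half-lives elapsed: n = 154/120.97 ≈ 1.2731.
A₀ = A × 2^n = 29.1 × 2^1.2731 = 29.1 × 2.4167 ≈ 70.327 molecules per cell.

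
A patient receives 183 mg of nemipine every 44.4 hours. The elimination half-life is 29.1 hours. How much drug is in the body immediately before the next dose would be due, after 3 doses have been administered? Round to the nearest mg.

The 3 doses were given 133.2, 88.8, 44.4 hours ago.
Total = 183·(1/2)^(133.2/29.1) + 183·(1/2)^(88.8/29.1) + 183·(1/2)^(44.4/29.1)
      = 7.6655 + 22.072 + 63.555 ≈ 93.292 mg.

93 mg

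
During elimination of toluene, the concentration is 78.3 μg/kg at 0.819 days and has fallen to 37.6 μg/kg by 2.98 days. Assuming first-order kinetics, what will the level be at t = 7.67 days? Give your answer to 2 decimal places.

Over Δt = 2.98 − 0.819 = 2.161 days, the level fell by a factor of 78.3/37.6 ≈ 2.0824.
n = log₂(2.0824) ≈ 1.0583 half-lives, so t½ = 2.161/1.0583 ≈ 2.042 days.
From t = 2.98 to t = 7.67: 37.6 × (1/2)^((7.67−2.98)/2.042) ≈ 7.6523 μg/kg.

7.65 μg/kg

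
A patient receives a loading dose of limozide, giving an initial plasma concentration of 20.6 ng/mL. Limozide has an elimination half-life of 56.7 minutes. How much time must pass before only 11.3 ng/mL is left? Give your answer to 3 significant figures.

49.1 minutes

Fraction remaining = 11.3/20.6 ≈ 0.54854.
n = log₂(20.6/11.3) = ln(1.823)/ln 2 ≈ 0.86632 half-lives.
t = n × t½ = 0.86632 × 56.7 ≈ 49.12 minutes.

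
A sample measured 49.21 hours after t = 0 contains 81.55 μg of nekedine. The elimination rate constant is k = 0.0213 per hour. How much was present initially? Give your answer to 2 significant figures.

230 μg

t½ = ln 2 / k = 0.69315 / 0.0213 ≈ 32.542 hours.
Number of half-lives elapsed: n = 49.21/32.542 ≈ 1.5122.
A₀ = A × 2^n = 81.55 × 2^1.5122 = 81.55 × 2.8524 ≈ 232.62 μg.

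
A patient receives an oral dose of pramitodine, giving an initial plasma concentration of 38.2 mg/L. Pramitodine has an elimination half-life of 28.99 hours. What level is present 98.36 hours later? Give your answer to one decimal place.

Number of half-lives: n = 98.36/28.99 ≈ 3.3929.
Remaining = 38.2 × (1/2)^3.3929 = 38.2 × 0.0952 ≈ 3.6366 mg/L.

3.6 mg/L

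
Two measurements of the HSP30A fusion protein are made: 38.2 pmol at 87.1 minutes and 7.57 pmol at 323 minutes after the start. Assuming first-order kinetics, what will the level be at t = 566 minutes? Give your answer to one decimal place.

Over Δt = 323 − 87.1 = 235.9 minutes, the level fell by a factor of 38.2/7.57 ≈ 5.0462.
n = log₂(5.0462) ≈ 2.3352 half-lives, so t½ = 235.9/2.3352 ≈ 101.02 minutes.
From t = 323 to t = 566: 7.57 × (1/2)^((566−323)/101.02) ≈ 1.4288 pmol.

1.4 pmol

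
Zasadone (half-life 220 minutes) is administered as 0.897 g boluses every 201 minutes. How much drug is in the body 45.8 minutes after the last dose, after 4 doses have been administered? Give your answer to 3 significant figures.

1.52 g

The 4 doses were given 648.8, 447.8, 246.8, 45.8 minutes ago.
Total = 0.897·(1/2)^(648.8/220) + 0.897·(1/2)^(447.8/220) + 0.897·(1/2)^(246.8/220) + 0.897·(1/2)^(45.8/220)
      = 0.11615 + 0.21881 + 0.41218 + 0.77647 ≈ 1.5236 g.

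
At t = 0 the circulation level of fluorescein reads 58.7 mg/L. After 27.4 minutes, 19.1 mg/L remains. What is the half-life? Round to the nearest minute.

17 minutes

A/A₀ = 19.1/58.7 ≈ 0.32538.
n = log₂(3.0733) ≈ 1.6198 half-lives elapsed in 27.4 minutes.
t½ = 27.4/1.6198 ≈ 16.916 minutes.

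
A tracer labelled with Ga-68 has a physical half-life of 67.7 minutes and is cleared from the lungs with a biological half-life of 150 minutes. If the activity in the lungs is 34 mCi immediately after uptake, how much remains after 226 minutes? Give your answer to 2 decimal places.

1/t_eff = 1/t_phys + 1/t_biol = 1/67.7 + 1/150 = 0.021438 per minute.
t_eff = 67.7 × 150 / (67.7 + 150) ≈ 46.647 minutes.
Remaining = 34 × (1/2)^(226/46.647) = 34 × (1/2)^4.8449 ≈ 1.1831 mCi.

1.18 mCi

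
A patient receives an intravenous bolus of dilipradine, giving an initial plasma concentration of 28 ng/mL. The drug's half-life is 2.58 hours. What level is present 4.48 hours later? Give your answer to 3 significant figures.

8.40 ng/mL

Number of half-lives: n = 4.48/2.58 ≈ 1.7364.
Remaining = 28 × (1/2)^1.7364 = 28 × 0.30011 ≈ 8.4031 ng/mL.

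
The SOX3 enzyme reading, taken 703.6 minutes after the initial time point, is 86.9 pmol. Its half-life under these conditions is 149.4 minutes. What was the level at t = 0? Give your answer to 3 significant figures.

2270 pmol

Number of half-lives elapsed: n = 703.6/149.4 ≈ 4.7095.
A₀ = A × 2^n = 86.9 × 2^4.7095 = 86.9 × 26.164 ≈ 2273.6 pmol.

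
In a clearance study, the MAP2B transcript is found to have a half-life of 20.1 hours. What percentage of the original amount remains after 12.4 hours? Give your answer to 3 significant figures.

n = 12.4/20.1 ≈ 0.61692 half-lives.
Fraction remaining = (1/2)^0.61692 ≈ 0.65206, i.e. 65.206%.

65.2%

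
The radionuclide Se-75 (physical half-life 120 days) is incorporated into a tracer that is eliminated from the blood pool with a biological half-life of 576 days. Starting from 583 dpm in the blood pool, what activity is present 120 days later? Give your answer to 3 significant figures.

252 dpm

1/t_eff = 1/t_phys + 1/t_biol = 1/120 + 1/576 = 0.010069 per day.
t_eff = 120 × 576 / (120 + 576) ≈ 99.31 days.
Remaining = 583 × (1/2)^(120/99.31) = 583 × (1/2)^1.2083 ≈ 252.3 dpm.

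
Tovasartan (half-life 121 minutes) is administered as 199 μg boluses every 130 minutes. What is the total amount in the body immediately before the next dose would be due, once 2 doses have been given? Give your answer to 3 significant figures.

139 μg

The 2 doses were given 260, 130 minutes ago.
Total = 199·(1/2)^(260/121) + 199·(1/2)^(130/121)
      = 44.876 + 94.5 ≈ 139.38 μg.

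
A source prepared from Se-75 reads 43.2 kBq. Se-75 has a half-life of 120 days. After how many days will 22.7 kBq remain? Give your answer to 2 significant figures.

Fraction remaining = 22.7/43.2 ≈ 0.52546.
n = log₂(43.2/22.7) = ln(1.9031)/ln 2 ≈ 0.92834 half-lives.
t = n × t½ = 0.92834 × 120 ≈ 111.4 days.

110 days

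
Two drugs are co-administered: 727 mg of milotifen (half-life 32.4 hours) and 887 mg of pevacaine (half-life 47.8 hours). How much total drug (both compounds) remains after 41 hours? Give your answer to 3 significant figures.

792 mg

milotifen: 727 × (1/2)^(41/32.4) = 727 × (1/2)^1.2654 ≈ 302.41 mg.
pevacaine: 887 × (1/2)^(41/47.8) = 887 × (1/2)^0.85774 ≈ 489.46 mg.
Total = 302.41 + 489.46 ≈ 791.87 mg.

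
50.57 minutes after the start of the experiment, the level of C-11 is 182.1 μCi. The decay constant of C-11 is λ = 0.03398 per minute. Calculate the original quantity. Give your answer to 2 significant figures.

t½ = ln 2 / λ = 0.69315 / 0.03398 ≈ 20.399 minutes.
Number of half-lives elapsed: n = 50.57/20.399 ≈ 2.4791.
A₀ = A × 2^n = 182.1 × 2^2.4791 = 182.1 × 5.5754 ≈ 1015.3 μCi.

1000 μCi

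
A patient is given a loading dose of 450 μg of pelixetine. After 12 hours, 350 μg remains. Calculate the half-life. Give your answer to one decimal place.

A/A₀ = 350/450 ≈ 0.77778.
n = log₂(1.2857) ≈ 0.36257 half-lives elapsed in 12 hours.
t½ = 12/0.36257 ≈ 33.097 hours.

33.1 hours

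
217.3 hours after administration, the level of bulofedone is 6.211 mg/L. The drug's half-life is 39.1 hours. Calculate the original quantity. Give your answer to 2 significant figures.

Number of half-lives elapsed: n = 217.3/39.1 ≈ 5.5575.
A₀ = A × 2^n = 6.211 × 2^5.5575 = 6.211 × 47.096 ≈ 292.52 mg/L.

290 mg/L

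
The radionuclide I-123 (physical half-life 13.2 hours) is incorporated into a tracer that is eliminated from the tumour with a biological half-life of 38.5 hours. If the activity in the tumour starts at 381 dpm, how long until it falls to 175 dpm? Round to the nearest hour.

1/t_eff = 1/t_phys + 1/t_biol = 1/13.2 + 1/38.5 = 0.10173 per hour.
t_eff = 13.2 × 38.5 / (13.2 + 38.5) ≈ 9.8298 hours.
n = log₂(381/175) ≈ 1.1224; t = 1.1224 × 9.8298 ≈ 11.033 hours.

11 hours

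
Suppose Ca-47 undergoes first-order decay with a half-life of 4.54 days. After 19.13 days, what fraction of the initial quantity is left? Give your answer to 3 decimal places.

0.054

n = 19.13/4.54 ≈ 4.2137 half-lives.
Fraction remaining = (1/2)^4.2137 ≈ 0.053897.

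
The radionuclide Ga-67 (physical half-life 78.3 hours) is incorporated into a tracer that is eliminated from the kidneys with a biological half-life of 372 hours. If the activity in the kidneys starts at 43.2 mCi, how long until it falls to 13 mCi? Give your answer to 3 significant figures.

112 hours

1/t_eff = 1/t_phys + 1/t_biol = 1/78.3 + 1/372 = 0.01546 per hour.
t_eff = 78.3 × 372 / (78.3 + 372) ≈ 64.685 hours.
n = log₂(43.2/13) ≈ 1.7325; t = 1.7325 × 64.685 ≈ 112.07 hours.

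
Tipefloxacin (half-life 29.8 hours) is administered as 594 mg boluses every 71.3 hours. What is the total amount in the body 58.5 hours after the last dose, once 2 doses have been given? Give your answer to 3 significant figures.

181 mg

The 2 doses were given 129.8, 58.5 hours ago.
Total = 594·(1/2)^(129.8/29.8) + 594·(1/2)^(58.5/29.8)
      = 29.013 + 152.35 ≈ 181.36 mg.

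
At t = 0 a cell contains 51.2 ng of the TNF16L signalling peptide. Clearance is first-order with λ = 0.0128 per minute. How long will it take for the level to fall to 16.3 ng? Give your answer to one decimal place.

89.4 minutes

t½ = ln 2 / λ = 0.69315 / 0.0128 ≈ 54.152 minutes.
Fraction remaining = 16.3/51.2 ≈ 0.31836.
n = log₂(51.2/16.3) = ln(3.1411)/ln 2 ≈ 1.6513 half-lives.
t = n × t½ = 1.6513 × 54.152 ≈ 89.42 minutes.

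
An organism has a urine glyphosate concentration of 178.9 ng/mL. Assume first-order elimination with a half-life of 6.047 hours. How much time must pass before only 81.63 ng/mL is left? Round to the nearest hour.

7 hours

Fraction remaining = 81.63/178.9 ≈ 0.45629.
n = log₂(178.9/81.63) = ln(2.1916)/ln 2 ≈ 1.132 half-lives.
t = n × t½ = 1.132 × 6.047 ≈ 6.8451 hours.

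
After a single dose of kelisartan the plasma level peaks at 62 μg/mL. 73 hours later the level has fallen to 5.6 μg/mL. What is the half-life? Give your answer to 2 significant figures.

A/A₀ = 5.6/62 ≈ 0.090323.
n = log₂(11.071) ≈ 3.4688 half-lives elapsed in 73 hours.
t½ = 73/3.4688 ≈ 21.045 hours.

21 hours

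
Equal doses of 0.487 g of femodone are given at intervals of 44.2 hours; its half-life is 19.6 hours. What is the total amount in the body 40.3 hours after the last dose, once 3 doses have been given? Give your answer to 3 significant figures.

The 3 doses were given 128.7, 84.5, 40.3 hours ago.
Total = 0.487·(1/2)^(128.7/19.6) + 0.487·(1/2)^(84.5/19.6) + 0.487·(1/2)^(40.3/19.6)
      = 0.0051389 + 0.024531 + 0.1171 ≈ 0.14677 g.

0.147 g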